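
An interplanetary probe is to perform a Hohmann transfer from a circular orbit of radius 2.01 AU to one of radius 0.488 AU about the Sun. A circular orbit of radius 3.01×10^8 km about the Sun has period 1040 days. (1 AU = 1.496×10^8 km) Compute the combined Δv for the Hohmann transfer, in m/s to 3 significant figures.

From Kepler's third law T² = 4π²r³/μ at r = 3.01×10^8 km, T = 1040 days = 1040 × 86400 s = 8.9856×10^7 s: μ = 4π²r³/T² = 1.33341×10^11 km³/s².
In km: r₁ = 2.01 × 1.496×10^8 = 3.00696×10^8 km; r₂ = 0.488 × 1.496×10^8 = 7.30048×10^7 km.
The Hohmann ellipse has a_t = (r₁ + r₂)/2 = 1.868504×10^8 km.
Circular speed at r₁: v₁ = √(μ/r₁) = √(1.33341×10^11/3.00696×10^8) = 21.0581 km/s.
Transfer-orbit speed at r₁ (vis-viva equation): v_a = √[μ(2/r₁ − 1/a_t)] = 13.1628 km/s.
First burn Δv₁ = |v_a − v₁| = 7.8953 km/s.
At r₂, v₂ = √(μ/r₂) = 42.7373 km/s.
Transfer-orbit speed at r₂: v_p = √[μ(2/r₂ − 1/a_t)] = 54.2155 km/s.
Second burn Δv₂ = |v₂ − v_p| = 11.478 km/s.
Total Δv = Δv₁ + Δv₂ = 19.37 km/s.

Δv = 19400 m/s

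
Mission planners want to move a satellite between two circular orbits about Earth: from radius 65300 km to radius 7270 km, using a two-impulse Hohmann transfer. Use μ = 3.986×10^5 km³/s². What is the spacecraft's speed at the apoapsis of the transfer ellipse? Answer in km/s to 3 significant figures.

v = 1.11 km/s

The Hohmann ellipse has a_t = (r₁ + r₂)/2 = 36285 km.
At apoapsis, r = 65300 km.
Applying v² = μ(2/r − 1/a_t): v = 1.106 km/s.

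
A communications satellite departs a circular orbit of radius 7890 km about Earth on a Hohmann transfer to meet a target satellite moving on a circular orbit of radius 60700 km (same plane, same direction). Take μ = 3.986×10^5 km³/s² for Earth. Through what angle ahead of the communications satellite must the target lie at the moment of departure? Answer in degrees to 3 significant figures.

The Hohmann ellipse has a_t = (r₁ + r₂)/2 = 34295 km.
Transfer time t = π√(a_t³/μ) = 31600 s.
The target's mean motion on its circular orbit is ω₂ = √(μ/r₂³) = 4.222×10^-5 rad/s.
Angle swept by the target during transfer: ω₂·t = 1.3342 rad = 76.44°.
Arrival is 180° from departure on the ellipse, so φ = 180° − 76.44° = 104°.

φ = 104°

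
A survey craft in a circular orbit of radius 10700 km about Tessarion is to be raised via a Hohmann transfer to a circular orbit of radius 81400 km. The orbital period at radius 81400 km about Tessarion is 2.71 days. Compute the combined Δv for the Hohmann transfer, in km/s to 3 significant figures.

From Kepler's third law T² = 4π²r³/μ at r = 81400 km, T = 2.71 days = 2.71 × 86400 s = 2.34144×10^5 s: μ = 4π²r³/T² = 3.88389×10^5 km³/s².
Transfer-ellipse semi-major axis a_t = (r₁ + r₂)/2 = (10700 + 81400)/2 = 46050 km.
Circular speed at r₁: v₁ = √(μ/r₁) = √(3.88389×10^5/10700) = 6.0248 km/s.
Transfer-orbit speed at r₁ (vis-viva equation): v_p = √[μ(2/r₁ − 1/a_t)] = 8.0101 km/s.
First burn Δv₁ = |v_p − v₁| = 1.9853 km/s.
At r₂, v₂ = √(μ/r₂) = 2.1843 km/s.
Transfer-orbit speed at r₂: v_a = √[μ(2/r₂ − 1/a_t)] = 1.0529 km/s.
Second burn Δv₂ = |v₂ − v_a| = 1.1314 km/s.
Total Δv = Δv₁ + Δv₂ = 3.117 km/s.

Δv = 3.12 km/s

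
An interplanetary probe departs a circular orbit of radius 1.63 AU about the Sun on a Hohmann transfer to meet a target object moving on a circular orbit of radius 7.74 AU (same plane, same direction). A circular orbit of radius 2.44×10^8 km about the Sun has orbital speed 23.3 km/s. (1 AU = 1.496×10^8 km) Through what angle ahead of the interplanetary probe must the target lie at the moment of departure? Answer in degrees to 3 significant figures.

φ = 95.2°

From the circular-orbit relation v² = μ/r at r = 2.44×10^8 km: μ = v²r = (23.3)² × 2.44×10^8 = 1.32465×10^11 km³/s².
In km: r₁ = 1.63 × 1.496×10^8 = 2.43848×10^8 km; r₂ = 7.74 × 1.496×10^8 = 1.157904×10^9 km.
Transfer-ellipse semi-major axis a_t = (r₁ + r₂)/2 = (2.43848×10^8 + 1.157904×10^9)/2 = 7.00876×10^8 km.
The half-period of the transfer ellipse is t = π√(a_t³/μ) = 1.60162×10^8 s.
Target angular speed ω₂ = √(μ/r₂³) = 9.23724×10^-9 rad/s.
Angle swept by the target during transfer: ω₂·t = 1.4795 rad = 84.77°.
The interplanetary probe traverses 180° on the transfer ellipse, so the target must lead by 180° − 84.77° = 95.2°.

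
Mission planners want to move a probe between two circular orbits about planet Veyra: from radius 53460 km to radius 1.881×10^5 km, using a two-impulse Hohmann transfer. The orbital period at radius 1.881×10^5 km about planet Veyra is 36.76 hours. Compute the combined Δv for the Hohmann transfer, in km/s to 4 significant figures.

From Kepler's third law T² = 4π²r³/μ at r = 1.881×10^5 km, T = 36.76 hours = 36.76 × 3600 s = 1.32336×10^5 s: μ = 4π²r³/T² = 1.50027×10^7 km³/s².
Semi-major axis of the transfer orbit: a_t = (53460 + 1.881×10^5)/2 = 1.2078×10^5 km.
Circular speed at r₁: v₁ = √(μ/r₁) = √(1.50027×10^7/53460) = 16.752 km/s.
Transfer-orbit speed at r₁ (v² = μ(2/r − 1/a)): v_p = √[μ(2/r₁ − 1/a_t)] = 20.906 km/s.
First burn Δv₁ = |v_p − v₁| = 4.154 km/s.
Circular speed at r₂: v₂ = √(μ/r₂) = 8.931 km/s.
Transfer-orbit speed at r₂: v_a = √[μ(2/r₂ − 1/a_t)] = 5.942 km/s.
Second burn Δv₂ = |v₂ − v_a| = 2.989 km/s.
Total Δv = Δv₁ + Δv₂ = 7.143 km/s.

Δv = 7.143 km/s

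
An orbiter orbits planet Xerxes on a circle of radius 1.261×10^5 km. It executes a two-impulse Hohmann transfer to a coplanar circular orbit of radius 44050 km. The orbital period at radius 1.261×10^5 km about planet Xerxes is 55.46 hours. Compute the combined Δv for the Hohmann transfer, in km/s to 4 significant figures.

Δv = 2.573 km/s

From Kepler's third law T² = 4π²r³/μ at r = 1.261×10^5 km, T = 55.46 hours = 55.46 × 3600 s = 1.99656×10^5 s: μ = 4π²r³/T² = 1.98582×10^6 km³/s².
The Hohmann ellipse has a_t = (r₁ + r₂)/2 = 85075 km.
At r₁ the circular-orbit speed is v₁ = √(μ/r₁) = 3.9684 km/s.
On the transfer ellipse at r₁, vis-viva equation gives v_a = √[μ(2/r₁ − 1/a_t)] = 2.8555 km/s.
First burn Δv₁ = |v_a − v₁| = 1.113 km/s.
At r₂, v₂ = √(μ/r₂) = 6.714 km/s.
Transfer-orbit speed at r₂: v_p = √[μ(2/r₂ − 1/a_t)] = 8.174 km/s.
Second burn Δv₂ = |v₂ − v_p| = 1.460 km/s.
Total Δv = Δv₁ + Δv₂ = 2.573 km/s.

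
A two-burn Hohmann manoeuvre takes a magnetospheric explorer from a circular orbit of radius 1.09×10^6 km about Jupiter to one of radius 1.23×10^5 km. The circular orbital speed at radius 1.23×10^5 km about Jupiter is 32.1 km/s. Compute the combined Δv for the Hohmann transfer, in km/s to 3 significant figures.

Δv = 16.9 km/s

From the circular-orbit relation v² = μ/r at r = 1.23×10^5 km: μ = v²r = (32.1)² × 1.23×10^5 = 1.26740×10^8 km³/s².
Transfer-ellipse semi-major axis a_t = (r₁ + r₂)/2 = (1.090×10^6 + 1.230×10^5)/2 = 6.065×10^5 km.
At r₁ the circular-orbit speed is v₁ = √(μ/r₁) = 10.783 km/s.
On the transfer ellipse at r₁, vis-viva equation gives v_a = √[μ(2/r₁ − 1/a_t)] = 4.8560 km/s.
First burn Δv₁ = |v_a − v₁| = 5.927 km/s.
Circular speed at r₂: v₂ = √(μ/r₂) = 32.10 km/s.
Transfer-orbit speed at r₂: v_p = √[μ(2/r₂ − 1/a_t)] = 43.03 km/s.
Second burn Δv₂ = |v₂ − v_p| = 10.93 km/s.
Total Δv = Δv₁ + Δv₂ = 16.86 km/s.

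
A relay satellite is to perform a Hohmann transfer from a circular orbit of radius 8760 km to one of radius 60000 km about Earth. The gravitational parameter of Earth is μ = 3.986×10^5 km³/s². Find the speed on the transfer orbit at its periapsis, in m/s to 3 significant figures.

v = 8910 m/s

The Hohmann ellipse has a_t = (r₁ + r₂)/2 = 34380 km.
At periapsis, r = 8760 km.
Applying v² = μ(2/r − 1/a_t): v = 8.911 km/s.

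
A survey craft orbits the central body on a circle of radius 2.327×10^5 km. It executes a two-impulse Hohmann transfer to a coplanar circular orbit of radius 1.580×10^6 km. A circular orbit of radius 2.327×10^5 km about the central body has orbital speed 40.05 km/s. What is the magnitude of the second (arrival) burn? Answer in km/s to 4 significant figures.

From the circular-orbit relation v² = μ/r at r = 2.327×10^5 km: μ = v²r = (40.05)² × 2.327×10^5 = 3.73251×10^8 km³/s².
Semi-major axis of the transfer orbit: a_t = (2.327×10^5 + 1.580×10^6)/2 = 9.0635×10^5 km.
On the circular orbit at r = 1.580×10^6 km, v_c = √(μ/r) = 15.37 km/s.
Vis-viva on the transfer ellipse at r = 1.580×10^6 km gives v_t = √[μ(2/r − 1/a_t)] = 7.788 km/s.
Δv₂ = |v_t − v_c| = |7.788 − 15.37| = 7.582 km/s.

Δv₂ = 7.582 km/s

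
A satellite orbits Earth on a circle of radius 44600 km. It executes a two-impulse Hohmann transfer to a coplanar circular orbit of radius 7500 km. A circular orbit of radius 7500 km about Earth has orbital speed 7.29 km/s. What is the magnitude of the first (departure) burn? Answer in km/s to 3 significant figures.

From the circular-orbit relation v² = μ/r at r = 7500 km: μ = v²r = (7.29)² × 7500 = 3.98581×10^5 km³/s².
Semi-major axis of the transfer orbit: a_t = (44600 + 7500)/2 = 26050 km.
On the circular orbit at r = 44600 km, v_c = √(μ/r) = 2.989 km/s.
Transfer-orbit speed at the same r (vis-viva, a = a_t): v_t = √[μ(2/r − 1/a_t)] = 1.604 km/s.
Δv₁ = |v_t − v_c| = |1.604 − 2.989| = 1.385 km/s.

Δv₁ = 1.39 km/s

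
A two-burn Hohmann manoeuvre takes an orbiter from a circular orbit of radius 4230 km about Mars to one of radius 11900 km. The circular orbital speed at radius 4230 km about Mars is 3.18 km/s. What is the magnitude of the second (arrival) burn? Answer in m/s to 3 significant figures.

Δv₂ = 523 m/s

From the circular-orbit relation v² = μ/r at r = 4230 km: μ = v²r = (3.18)² × 4230 = 42775.5 km³/s².
Transfer-ellipse semi-major axis a_t = (r₁ + r₂)/2 = (4230 + 11900)/2 = 8065 km.
Circular speed at r = 11900 km: v_c = √(μ/r) = 1.89594 km/s.
Vis-viva on the transfer ellipse at r = 11900 km gives v_t = √[μ(2/r − 1/a_t)] = 1.37307 km/s.
Δv₂ = |v_t − v_c| = |1.37307 − 1.89594| = 0.5229 km/s.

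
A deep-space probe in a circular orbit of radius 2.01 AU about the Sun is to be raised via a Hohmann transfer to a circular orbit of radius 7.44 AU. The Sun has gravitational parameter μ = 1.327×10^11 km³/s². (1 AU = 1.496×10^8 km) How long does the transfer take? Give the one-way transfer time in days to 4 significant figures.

t = 1876 days

In km: r₁ = 2.01 × 1.496×10^8 = 3.00696×10^8 km; r₂ = 7.44 × 1.496×10^8 = 1.113024×10^9 km.
The Hohmann ellipse has a_t = (r₁ + r₂)/2 = 7.0686×10^8 km.
Half the transfer-orbit period gives t = π√(a_t³/μ) = 1.621×10^8 s.
Converting: 1.621×10^8 s ÷ 86400 s/day = 1876 days.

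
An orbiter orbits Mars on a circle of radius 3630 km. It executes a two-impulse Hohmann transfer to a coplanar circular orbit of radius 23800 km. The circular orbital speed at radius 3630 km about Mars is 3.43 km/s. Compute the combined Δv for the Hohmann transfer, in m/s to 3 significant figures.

Δv = 1740 m/s

From the circular-orbit relation v² = μ/r at r = 3630 km: μ = v²r = (3.43)² × 3630 = 42706.6 km³/s².
Semi-major axis of the transfer orbit: a_t = (3630 + 23800)/2 = 13715 km.
At r₁ the circular-orbit speed is v₁ = √(μ/r₁) = 3.4300 km/s.
Transfer-orbit speed at r₁ (v² = μ(2/r − 1/a)): v_p = √[μ(2/r₁ − 1/a_t)] = 4.5184 km/s.
First burn Δv₁ = |v_p − v₁| = 1.0884 km/s.
At r₂, v₂ = √(μ/r₂) = 1.33955 km/s.
Transfer-orbit speed at r₂: v_a = √[μ(2/r₂ − 1/a_t)] = 0.689151 km/s.
Second burn Δv₂ = |v₂ − v_a| = 0.65040 km/s.
Δv = Δv₁ + Δv₂ = 1.0884 + 0.65040 = 1.739 km/s.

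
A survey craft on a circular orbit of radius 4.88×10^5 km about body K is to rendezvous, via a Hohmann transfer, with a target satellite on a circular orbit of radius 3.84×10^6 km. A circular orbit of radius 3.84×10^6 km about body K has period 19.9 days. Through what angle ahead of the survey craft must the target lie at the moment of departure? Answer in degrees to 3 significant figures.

φ = 104°

From Kepler's third law T² = 4π²r³/μ at r = 3.84×10^6 km, T = 19.9 days = 19.9 × 86400 s = 1.71936×10^6 s: μ = 4π²r³/T² = 7.56171×10^8 km³/s².
Transfer-ellipse semi-major axis a_t = (r₁ + r₂)/2 = (4.880×10^5 + 3.840×10^6)/2 = 2.164×10^6 km.
The half-period of the transfer ellipse is t = π√(a_t³/μ) = 3.637×10^5 s.
The target's mean motion on its circular orbit is ω₂ = √(μ/r₂³) = 3.654×10^-6 rad/s.
Angle swept by the target during transfer: ω₂·t = 1.329 rad = 76.15°.
Arrival is 180° from departure on the ellipse, so φ = 180° − 76.15° = 104°.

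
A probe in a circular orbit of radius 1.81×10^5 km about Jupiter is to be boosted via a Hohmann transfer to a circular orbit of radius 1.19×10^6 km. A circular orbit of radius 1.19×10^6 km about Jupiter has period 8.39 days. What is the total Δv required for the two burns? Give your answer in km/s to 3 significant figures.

Δv = 13.4 km/s

From Kepler's third law T² = 4π²r³/μ at r = 1.19×10^6 km, T = 8.39 days = 8.39 × 86400 s = 7.24896×10^5 s: μ = 4π²r³/T² = 1.26605×10^8 km³/s².
The Hohmann ellipse has a_t = (r₁ + r₂)/2 = 6.855×10^5 km.
At r₁ the circular-orbit speed is v₁ = √(μ/r₁) = 26.4475 km/s.
Transfer-orbit speed at r₁ (vis-viva equation): v_p = √[μ(2/r₁ − 1/a_t)] = 34.8462 km/s.
First burn Δv₁ = |v_p − v₁| = 8.399 km/s.
At r₂, v₂ = √(μ/r₂) = 10.3146 km/s.
Transfer-orbit speed at r₂: v_a = √[μ(2/r₂ − 1/a_t)] = 5.30013 km/s.
Second burn Δv₂ = |v₂ − v_a| = 5.014 km/s.
Δv = Δv₁ + Δv₂ = 8.399 + 5.014 = 13.41 km/s.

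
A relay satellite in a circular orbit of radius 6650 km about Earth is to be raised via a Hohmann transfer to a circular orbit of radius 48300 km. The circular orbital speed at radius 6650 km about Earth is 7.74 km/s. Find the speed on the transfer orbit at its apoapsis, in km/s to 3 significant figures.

From the circular-orbit relation v² = μ/r at r = 6650 km: μ = v²r = (7.74)² × 6650 = 3.98386×10^5 km³/s².
The Hohmann ellipse has a_t = (r₁ + r₂)/2 = 27475 km.
The apoapsis of the transfer ellipse is at r = 48300 km.
From the vis-viva equation, v = √[μ(2/r − 1/a_t)] = 1.413 km/s.

v = 1.41 km/s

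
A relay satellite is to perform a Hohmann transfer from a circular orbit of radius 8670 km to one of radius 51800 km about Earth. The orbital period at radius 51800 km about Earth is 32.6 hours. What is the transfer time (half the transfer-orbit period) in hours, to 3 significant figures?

t = 7.27 hours

From Kepler's third law T² = 4π²r³/μ at r = 51800 km, T = 32.6 hours = 32.6 × 3600 s = 1.1736×10^5 s: μ = 4π²r³/T² = 3.98390×10^5 km³/s².
Transfer-ellipse semi-major axis a_t = (r₁ + r₂)/2 = (8670 + 51800)/2 = 30235 km.
Half the transfer-orbit period gives t = π√(a_t³/μ) = 26170 s.
Converting: 26170 s ÷ 3600 s/hour = 7.27 hours.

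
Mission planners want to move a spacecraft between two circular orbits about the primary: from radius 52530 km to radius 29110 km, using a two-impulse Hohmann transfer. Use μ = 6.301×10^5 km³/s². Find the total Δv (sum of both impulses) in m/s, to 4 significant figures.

Transfer-ellipse semi-major axis a_t = (r₁ + r₂)/2 = (52530 + 29110)/2 = 40820 km.
Circular speed at r₁: v₁ = √(μ/r₁) = √(6.301×10^5/52530) = 3.4634 km/s.
On the transfer ellipse at r₁, vis-viva gives v_a = √[μ(2/r₁ − 1/a_t)] = 2.9247 km/s.
First burn Δv₁ = |v_a − v₁| = 0.5387 km/s.
Circular speed at r₂: v₂ = √(μ/r₂) = 4.6525 km/s.
Transfer-orbit speed at r₂: v_p = √[μ(2/r₂ − 1/a_t)] = 5.2778 km/s.
Second burn Δv₂ = |v₂ − v_p| = 0.6253 km/s.
Total Δv = Δv₁ + Δv₂ = 1.164 km/s.

Δv = 1164 m/s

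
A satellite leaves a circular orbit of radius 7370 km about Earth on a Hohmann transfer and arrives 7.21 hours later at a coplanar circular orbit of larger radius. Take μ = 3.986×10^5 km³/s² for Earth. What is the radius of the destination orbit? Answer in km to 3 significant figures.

r₂ = 52800 km

Transfer time t = 7.21 hours = 25956 s, and t = π√(a_t³/μ).
So a_t = (μ t²/π²)^(1/3) = (3.986×10^5 × (25956)² / π²)^(1/3) = 30077 km.
Since a_t = (r₁ + r₂)/2, r₂ = 2a_t − r₁ = 2×30077 − 7370 = 52784 km.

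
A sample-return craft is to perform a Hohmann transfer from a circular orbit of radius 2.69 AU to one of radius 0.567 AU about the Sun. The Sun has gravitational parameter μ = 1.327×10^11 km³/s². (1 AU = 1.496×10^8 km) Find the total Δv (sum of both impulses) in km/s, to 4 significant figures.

In km: r₁ = 2.69 × 1.496×10^8 = 4.02424×10^8 km; r₂ = 0.567 × 1.496×10^8 = 8.48232×10^7 km.
The Hohmann ellipse has a_t = (r₁ + r₂)/2 = 2.436236×10^8 km.
At r₁ the circular-orbit speed is v₁ = √(μ/r₁) = 18.1591 km/s.
On the transfer ellipse at r₁, v² = μ(2/r − 1/a) gives v_a = √[μ(2/r₁ − 1/a_t)] = 10.7150 km/s.
First burn Δv₁ = |v_a − v₁| = 7.4441 km/s.
At r₂, v₂ = √(μ/r₂) = 39.553 km/s.
Transfer-orbit speed at r₂: v_p = √[μ(2/r₂ − 1/a_t)] = 50.835 km/s.
Second burn Δv₂ = |v₂ − v_p| = 11.282 km/s.
Total Δv = Δv₁ + Δv₂ = 18.73 km/s.

Δv = 18.73 km/s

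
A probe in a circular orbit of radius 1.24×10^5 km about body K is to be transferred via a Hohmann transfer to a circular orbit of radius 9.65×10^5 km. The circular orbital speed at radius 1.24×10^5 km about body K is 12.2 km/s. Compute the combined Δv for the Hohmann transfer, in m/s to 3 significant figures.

From the circular-orbit relation v² = μ/r at r = 1.24×10^5 km: μ = v²r = (12.2)² × 1.24×10^5 = 1.84562×10^7 km³/s².
Transfer-ellipse semi-major axis a_t = (r₁ + r₂)/2 = (1.240×10^5 + 9.650×10^5)/2 = 5.445×10^5 km.
At r₁ the circular-orbit speed is v₁ = √(μ/r₁) = 12.2000 km/s.
Transfer-orbit speed at r₁ (v² = μ(2/r − 1/a)): v_p = √[μ(2/r₁ − 1/a_t)] = 16.2414 km/s.
First burn Δv₁ = |v_p − v₁| = 4.0414 km/s.
Circular speed at r₂: v₂ = √(μ/r₂) = 4.3733 km/s.
Transfer-orbit speed at r₂: v_a = √[μ(2/r₂ − 1/a_t)] = 2.0870 km/s.
Second burn Δv₂ = |v₂ − v_a| = 2.2863 km/s.
Δv = Δv₁ + Δv₂ = 4.0414 + 2.2863 = 6.328 km/s.

Δv = 6330 m/s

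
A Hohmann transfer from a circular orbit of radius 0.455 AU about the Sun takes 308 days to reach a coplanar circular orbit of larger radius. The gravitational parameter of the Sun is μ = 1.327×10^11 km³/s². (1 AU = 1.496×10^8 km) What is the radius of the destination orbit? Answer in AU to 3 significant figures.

r₂ = 2.38 AU

In km: r₁ = 0.455 × 1.496×10^8 = 6.8068×10^7 km.
Transfer time t = 308 days = 2.66112×10^7 s, and t = π√(a_t³/μ).
So a_t = (μ t²/π²)^(1/3) = (1.327×10^11 × (2.66112×10^7)² / π²)^(1/3) = 2.1195×10^8 km.
Since a_t = (r₁ + r₂)/2, r₂ = 2a_t − r₁ = 2×2.1195×10^8 − 6.8068×10^7 = 3.55832×10^8 km.
In AU: r₂ = 3.55832×10^8 / 1.496×10^8 = 2.38 AU.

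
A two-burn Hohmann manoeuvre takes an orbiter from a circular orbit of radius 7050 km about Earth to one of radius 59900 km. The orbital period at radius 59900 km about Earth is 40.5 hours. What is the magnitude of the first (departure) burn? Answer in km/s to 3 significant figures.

Δv₁ = 2.54 km/s

From Kepler's third law T² = 4π²r³/μ at r = 59900 km, T = 40.5 hours = 40.5 × 3600 s = 1.458×10^5 s: μ = 4π²r³/T² = 3.99140×10^5 km³/s².
Transfer-ellipse semi-major axis a_t = (r₁ + r₂)/2 = (7050 + 59900)/2 = 33475 km.
On the circular orbit at r = 7050 km, v_c = √(μ/r) = 7.5243 km/s.
Vis-viva on the transfer ellipse at r = 7050 km gives v_t = √[μ(2/r − 1/a_t)] = 10.065 km/s.
Δv₁ = |v_t − v_c| = |10.065 − 7.5243| = 2.541 km/s.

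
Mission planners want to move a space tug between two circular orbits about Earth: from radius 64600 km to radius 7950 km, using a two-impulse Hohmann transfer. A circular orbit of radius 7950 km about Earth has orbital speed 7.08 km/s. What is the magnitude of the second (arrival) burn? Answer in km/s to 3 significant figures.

Δv₂ = 2.37 km/s

From the circular-orbit relation v² = μ/r at r = 7950 km: μ = v²r = (7.08)² × 7950 = 3.98505×10^5 km³/s².
The Hohmann ellipse has a_t = (r₁ + r₂)/2 = 36275 km.
On the circular orbit at r = 7950 km, v_c = √(μ/r) = 7.080 km/s.
Vis-viva on the transfer ellipse at r = 7950 km gives v_t = √[μ(2/r − 1/a_t)] = 9.448 km/s.
Δv₂ = |v_t − v_c| = |9.448 − 7.080| = 2.368 km/s.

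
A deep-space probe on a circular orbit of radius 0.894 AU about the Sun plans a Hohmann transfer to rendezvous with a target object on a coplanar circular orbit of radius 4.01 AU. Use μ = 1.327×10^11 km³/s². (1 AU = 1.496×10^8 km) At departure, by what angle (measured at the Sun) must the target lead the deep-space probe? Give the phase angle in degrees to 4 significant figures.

φ = 93.93°

In km: r₁ = 0.894 × 1.496×10^8 = 1.337424×10^8 km; r₂ = 4.01 × 1.496×10^8 = 5.99896×10^8 km.
Transfer-ellipse semi-major axis a_t = (r₁ + r₂)/2 = (1.337424×10^8 + 5.99896×10^8)/2 = 3.668192×10^8 km.
Transfer time t = π√(a_t³/μ) = 6.0589×10^7 s.
Target angular speed ω₂ = √(μ/r₂³) = 2.4793×10^-8 rad/s.
Angle swept by the target during transfer: ω₂·t = 1.5022 rad = 86.07°.
Arrival is 180° from departure on the ellipse, so φ = 180° − 86.07° = 93.93°.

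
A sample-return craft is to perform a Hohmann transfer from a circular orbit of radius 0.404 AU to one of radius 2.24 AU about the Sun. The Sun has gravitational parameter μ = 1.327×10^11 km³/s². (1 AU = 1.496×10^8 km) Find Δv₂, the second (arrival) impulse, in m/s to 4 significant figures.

In km: r₁ = 0.404 × 1.496×10^8 = 6.04384×10^7 km; r₂ = 2.24 × 1.496×10^8 = 3.35104×10^8 km.
The Hohmann ellipse has a_t = (r₁ + r₂)/2 = 1.977712×10^8 km.
On the circular orbit at r = 3.35104×10^8 km, v_c = √(μ/r) = 19.900 km/s.
Vis-viva on the transfer ellipse at r = 3.35104×10^8 km gives v_t = √[μ(2/r − 1/a_t)] = 11.001 km/s.
Δv₂ = |v_t − v_c| = |11.001 − 19.900| = 8.899 km/s.

Δv₂ = 8899 m/s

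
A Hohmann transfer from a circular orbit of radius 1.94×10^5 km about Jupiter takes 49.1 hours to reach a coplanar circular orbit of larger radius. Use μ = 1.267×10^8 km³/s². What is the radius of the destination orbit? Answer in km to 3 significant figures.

r₂ = 1.28×10^6 km

Transfer time t = 49.1 hours = 1.7676×10^5 s, and t = π√(a_t³/μ).
So a_t = (μ t²/π²)^(1/3) = (1.267×10^8 × (1.7676×10^5)² / π²)^(1/3) = 7.3748×10^5 km.
Since a_t = (r₁ + r₂)/2, r₂ = 2a_t − r₁ = 2×7.3748×10^5 − 1.940×10^5 = 1.28096×10^6 km.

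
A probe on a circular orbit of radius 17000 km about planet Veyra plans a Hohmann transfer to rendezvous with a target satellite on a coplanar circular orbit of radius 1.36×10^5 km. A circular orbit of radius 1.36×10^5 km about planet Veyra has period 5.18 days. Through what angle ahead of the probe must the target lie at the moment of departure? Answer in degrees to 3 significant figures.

φ = 104°

From Kepler's third law T² = 4π²r³/μ at r = 1.36×10^5 km, T = 5.18 days = 5.18 × 86400 s = 4.47552×10^5 s: μ = 4π²r³/T² = 4.95781×10^5 km³/s².
Semi-major axis of the transfer orbit: a_t = (17000 + 1.360×10^5)/2 = 76500 km.
Transfer time t = π√(a_t³/μ) = 94406 s.
Target angular speed ω₂ = √(μ/r₂³) = 1.4039×10^-5 rad/s.
Angle swept by the target during transfer: ω₂·t = 1.3254 rad = 75.94°.
Arrival is 180° from departure on the ellipse, so φ = 180° − 75.94° = 104°.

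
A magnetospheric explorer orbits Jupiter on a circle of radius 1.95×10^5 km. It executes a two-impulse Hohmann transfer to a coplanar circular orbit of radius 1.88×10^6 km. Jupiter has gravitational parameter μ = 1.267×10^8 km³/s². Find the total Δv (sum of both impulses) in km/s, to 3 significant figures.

Transfer-ellipse semi-major axis a_t = (r₁ + r₂)/2 = (1.950×10^5 + 1.880×10^6)/2 = 1.0375×10^6 km.
Circular speed at r₁: v₁ = √(μ/r₁) = √(1.267×10^8/1.950×10^5) = 25.490 km/s.
Transfer-orbit speed at r₁ (vis-viva): v_p = √[μ(2/r₁ − 1/a_t)] = 34.313 km/s.
First burn Δv₁ = |v_p − v₁| = 8.823 km/s.
At r₂, v₂ = √(μ/r₂) = 8.209 km/s.
Transfer-orbit speed at r₂: v_a = √[μ(2/r₂ − 1/a_t)] = 3.559 km/s.
Second burn Δv₂ = |v₂ − v_a| = 4.650 km/s.
Δv = Δv₁ + Δv₂ = 8.823 + 4.650 = 13.47 km/s.

Δv = 13.5 km/s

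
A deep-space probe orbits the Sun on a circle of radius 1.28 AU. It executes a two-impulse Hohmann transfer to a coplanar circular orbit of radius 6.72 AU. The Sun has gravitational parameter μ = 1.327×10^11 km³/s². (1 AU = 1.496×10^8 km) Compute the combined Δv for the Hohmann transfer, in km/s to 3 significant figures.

Δv = 12.8 km/s

In km: r₁ = 1.28 × 1.496×10^8 = 1.91488×10^8 km; r₂ = 6.72 × 1.496×10^8 = 1.005312×10^9 km.
Transfer-ellipse semi-major axis a_t = (r₁ + r₂)/2 = (1.91488×10^8 + 1.005312×10^9)/2 = 5.984×10^8 km.
Circular speed at r₁: v₁ = √(μ/r₁) = √(1.327×10^11/1.91488×10^8) = 26.325 km/s.
Transfer-orbit speed at r₁ (v² = μ(2/r − 1/a)): v_p = √[μ(2/r₁ − 1/a_t)] = 34.121 km/s.
First burn Δv₁ = |v_p − v₁| = 7.796 km/s.
At r₂, v₂ = √(μ/r₂) = 11.489 km/s.
Transfer-orbit speed at r₂: v_a = √[μ(2/r₂ − 1/a_t)] = 6.4992 km/s.
Second burn Δv₂ = |v₂ − v_a| = 4.990 km/s.
Δv = Δv₁ + Δv₂ = 7.796 + 4.990 = 12.79 km/s.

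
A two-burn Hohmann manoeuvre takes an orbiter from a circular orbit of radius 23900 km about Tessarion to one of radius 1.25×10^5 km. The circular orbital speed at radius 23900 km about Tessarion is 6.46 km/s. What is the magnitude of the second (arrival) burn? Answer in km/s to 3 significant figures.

Δv₂ = 1.22 km/s

From the circular-orbit relation v² = μ/r at r = 23900 km: μ = v²r = (6.46)² × 23900 = 9.97385×10^5 km³/s².
Semi-major axis of the transfer orbit: a_t = (23900 + 1.250×10^5)/2 = 74450 km.
On the circular orbit at r = 1.250×10^5 km, v_c = √(μ/r) = 2.8247 km/s.
Vis-viva on the transfer ellipse at r = 1.250×10^5 km gives v_t = √[μ(2/r − 1/a_t)] = 1.6005 km/s.
Δv₂ = |v_t − v_c| = |1.6005 − 2.8247| = 1.224 km/s.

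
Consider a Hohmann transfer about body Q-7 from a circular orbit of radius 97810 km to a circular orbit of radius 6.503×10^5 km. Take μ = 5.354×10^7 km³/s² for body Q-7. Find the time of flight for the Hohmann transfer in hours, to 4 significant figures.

Semi-major axis of the transfer orbit: a_t = (97810 + 6.503×10^5)/2 = 3.74055×10^5 km.
By Kepler's third law the transfer-orbit period is T = 2π√(a_t³/μ), so t = T/2 = 98220 s.
Converting: 98220 s ÷ 3600 s/hour = 27.28 hours.

t = 27.28 hours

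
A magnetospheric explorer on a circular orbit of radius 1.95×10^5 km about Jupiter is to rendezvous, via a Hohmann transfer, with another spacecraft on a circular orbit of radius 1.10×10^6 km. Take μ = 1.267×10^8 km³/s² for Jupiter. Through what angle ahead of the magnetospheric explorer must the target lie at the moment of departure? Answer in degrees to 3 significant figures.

Semi-major axis of the transfer orbit: a_t = (1.950×10^5 + 1.100×10^6)/2 = 6.475×10^5 km.
The half-period of the transfer ellipse is t = π√(a_t³/μ) = 1.4542×10^5 s.
Target angular speed ω₂ = √(μ/r₂³) = 9.7566×10^-6 rad/s.
Angle swept by the target during transfer: ω₂·t = 1.4188 rad = 81.29°.
Arrival is 180° from departure on the ellipse, so φ = 180° − 81.29° = 98.7°.

φ = 98.7°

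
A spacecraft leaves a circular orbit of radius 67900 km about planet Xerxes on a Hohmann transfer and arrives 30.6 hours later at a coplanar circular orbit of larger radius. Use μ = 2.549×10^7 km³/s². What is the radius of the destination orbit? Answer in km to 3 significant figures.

r₂ = 5.63×10^5 km

Transfer time t = 30.6 hours = 1.1016×10^5 s, and t = π√(a_t³/μ).
So a_t = (μ t²/π²)^(1/3) = (2.549×10^7 × (1.1016×10^5)² / π²)^(1/3) = 3.1529×10^5 km.
Since a_t = (r₁ + r₂)/2, r₂ = 2a_t − r₁ = 2×3.1529×10^5 − 67900 = 5.6268×10^5 km.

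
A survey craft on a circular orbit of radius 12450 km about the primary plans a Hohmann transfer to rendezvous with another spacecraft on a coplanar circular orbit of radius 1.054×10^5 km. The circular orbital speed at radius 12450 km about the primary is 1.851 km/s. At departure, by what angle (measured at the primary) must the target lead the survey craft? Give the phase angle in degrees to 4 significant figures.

From the circular-orbit relation v² = μ/r at r = 12450 km: μ = v²r = (1.851)² × 12450 = 42656.2 km³/s².
The Hohmann ellipse has a_t = (r₁ + r₂)/2 = 58925 km.
The half-period of the transfer ellipse is t = π√(a_t³/μ) = 2.1757×10^5 s.
Target angular speed ω₂ = √(μ/r₂³) = 6.0357×10^-6 rad/s.
Angle swept by the target during transfer: ω₂·t = 1.3132 rad = 75.24°.
Arrival is 180° from departure on the ellipse, so φ = 180° − 75.24° = 104.8°.

φ = 104.8°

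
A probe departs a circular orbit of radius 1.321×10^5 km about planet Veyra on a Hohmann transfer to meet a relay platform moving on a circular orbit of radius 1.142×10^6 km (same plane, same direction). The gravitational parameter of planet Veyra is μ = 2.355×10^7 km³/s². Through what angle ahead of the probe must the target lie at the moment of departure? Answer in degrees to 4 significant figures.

φ = 105.0°

The Hohmann ellipse has a_t = (r₁ + r₂)/2 = 6.3705×10^5 km.
The half-period of the transfer ellipse is t = π√(a_t³/μ) = 3.292×10^5 s.
The target's mean motion on its circular orbit is ω₂ = √(μ/r₂³) = 3.976×10^-6 rad/s.
Angle swept by the target during transfer: ω₂·t = 1.309 rad = 75.00°.
The probe traverses 180° on the transfer ellipse, so the target must lead by 180° − 75.00° = 105.0°.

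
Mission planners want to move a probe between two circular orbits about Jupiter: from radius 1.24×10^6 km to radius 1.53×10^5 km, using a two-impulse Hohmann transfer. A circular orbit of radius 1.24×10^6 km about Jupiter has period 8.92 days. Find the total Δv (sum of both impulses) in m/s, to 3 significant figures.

From Kepler's third law T² = 4π²r³/μ at r = 1.24×10^6 km, T = 8.92 days = 8.92 × 86400 s = 7.70688×10^5 s: μ = 4π²r³/T² = 1.26727×10^8 km³/s².
Transfer-ellipse semi-major axis a_t = (r₁ + r₂)/2 = (1.240×10^6 + 1.530×10^5)/2 = 6.965×10^5 km.
At r₁ the circular-orbit speed is v₁ = √(μ/r₁) = 10.109 km/s.
Transfer-orbit speed at r₁ (v² = μ(2/r − 1/a)): v_a = √[μ(2/r₁ − 1/a_t)] = 4.7381 km/s.
First burn Δv₁ = |v_a − v₁| = 5.371 km/s.
At r₂, v₂ = √(μ/r₂) = 28.780 km/s.
Transfer-orbit speed at r₂: v_p = √[μ(2/r₂ − 1/a_t)] = 38.401 km/s.
Second burn Δv₂ = |v₂ − v_p| = 9.621 km/s.
Total Δv = Δv₁ + Δv₂ = 14.99 km/s.

Δv = 15000 m/s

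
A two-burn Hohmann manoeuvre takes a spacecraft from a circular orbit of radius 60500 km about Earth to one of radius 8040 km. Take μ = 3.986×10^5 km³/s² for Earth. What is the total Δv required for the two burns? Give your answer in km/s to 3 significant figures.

The Hohmann ellipse has a_t = (r₁ + r₂)/2 = 34270 km.
Circular speed at r₁: v₁ = √(μ/r₁) = √(3.986×10^5/60500) = 2.567 km/s.
Transfer-orbit speed at r₁ (vis-viva): v_a = √[μ(2/r₁ − 1/a_t)] = 1.243 km/s.
First burn Δv₁ = |v_a − v₁| = 1.324 km/s.
Circular speed at r₂: v₂ = √(μ/r₂) = 7.041 km/s.
Transfer-orbit speed at r₂: v_p = √[μ(2/r₂ − 1/a_t)] = 9.355 km/s.
Second burn Δv₂ = |v₂ − v_p| = 2.314 km/s.
Δv = Δv₁ + Δv₂ = 1.324 + 2.314 = 3.638 km/s.

Δv = 3.64 km/s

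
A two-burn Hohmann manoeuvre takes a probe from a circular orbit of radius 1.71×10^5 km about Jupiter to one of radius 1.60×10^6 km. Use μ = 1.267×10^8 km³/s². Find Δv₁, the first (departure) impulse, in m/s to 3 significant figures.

Δv₁ = 9370 m/s

Semi-major axis of the transfer orbit: a_t = (1.710×10^5 + 1.600×10^6)/2 = 8.855×10^5 km.
On the circular orbit at r = 1.710×10^5 km, v_c = √(μ/r) = 27.220 km/s.
Vis-viva on the transfer ellipse at r = 1.710×10^5 km gives v_t = √[μ(2/r − 1/a_t)] = 36.589 km/s.
Δv₁ = |v_t − v_c| = |36.589 − 27.220| = 9.369 km/s.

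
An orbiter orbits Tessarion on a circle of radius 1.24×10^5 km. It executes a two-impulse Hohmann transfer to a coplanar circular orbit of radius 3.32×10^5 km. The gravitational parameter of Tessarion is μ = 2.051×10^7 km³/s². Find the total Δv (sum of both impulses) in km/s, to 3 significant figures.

Semi-major axis of the transfer orbit: a_t = (1.240×10^5 + 3.320×10^5)/2 = 2.280×10^5 km.
At r₁ the circular-orbit speed is v₁ = √(μ/r₁) = 12.86092 km/s.
On the transfer ellipse at r₁, v² = μ(2/r − 1/a) gives v_p = √[μ(2/r₁ − 1/a_t)] = 15.51935 km/s.
First burn Δv₁ = |v_p − v₁| = 2.6584 km/s.
Circular speed at r₂: v₂ = √(μ/r₂) = 7.85984 km/s.
Transfer-orbit speed at r₂: v_a = √[μ(2/r₂ − 1/a_t)] = 5.79638 km/s.
Second burn Δv₂ = |v₂ − v_a| = 2.0635 km/s.
Total Δv = Δv₁ + Δv₂ = 4.722 km/s.

Δv = 4.72 km/s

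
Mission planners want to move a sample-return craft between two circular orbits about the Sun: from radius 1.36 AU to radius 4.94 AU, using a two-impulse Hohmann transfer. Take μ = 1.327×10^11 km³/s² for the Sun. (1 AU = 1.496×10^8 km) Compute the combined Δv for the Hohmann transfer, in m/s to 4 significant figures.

In km: r₁ = 1.36 × 1.496×10^8 = 2.03456×10^8 km; r₂ = 4.94 × 1.496×10^8 = 7.39024×10^8 km.
Semi-major axis of the transfer orbit: a_t = (2.03456×10^8 + 7.39024×10^8)/2 = 4.7124×10^8 km.
Circular speed at r₁: v₁ = √(μ/r₁) = √(1.327×10^11/2.03456×10^8) = 25.539 km/s.
Transfer-orbit speed at r₁ (v² = μ(2/r − 1/a)): v_p = √[μ(2/r₁ − 1/a_t)] = 31.982 km/s.
First burn Δv₁ = |v_p − v₁| = 6.443 km/s.
Circular speed at r₂: v₂ = √(μ/r₂) = 13.40 km/s.
Transfer-orbit speed at r₂: v_a = √[μ(2/r₂ − 1/a_t)] = 8.805 km/s.
Second burn Δv₂ = |v₂ − v_a| = 4.595 km/s.
Δv = Δv₁ + Δv₂ = 6.443 + 4.595 = 11.04 km/s.

Δv = 11040 m/s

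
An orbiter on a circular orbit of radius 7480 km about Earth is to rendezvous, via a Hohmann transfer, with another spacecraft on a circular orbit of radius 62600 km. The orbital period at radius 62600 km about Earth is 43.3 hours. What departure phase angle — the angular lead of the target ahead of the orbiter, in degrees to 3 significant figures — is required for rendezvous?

From Kepler's third law T² = 4π²r³/μ at r = 62600 km, T = 43.3 hours = 43.3 × 3600 s = 1.5588×10^5 s: μ = 4π²r³/T² = 3.98568×10^5 km³/s².
Transfer-ellipse semi-major axis a_t = (r₁ + r₂)/2 = (7480 + 62600)/2 = 35040 km.
The half-period of the transfer ellipse is t = π√(a_t³/μ) = 32639.6 s.
The target's mean motion on its circular orbit is ω₂ = √(μ/r₂³) = 4.03078×10^-5 rad/s.
Angle swept by the target during transfer: ω₂·t = 1.3156 rad = 75.38°.
Arrival is 180° from departure on the ellipse, so φ = 180° − 75.38° = 105°.

φ = 105°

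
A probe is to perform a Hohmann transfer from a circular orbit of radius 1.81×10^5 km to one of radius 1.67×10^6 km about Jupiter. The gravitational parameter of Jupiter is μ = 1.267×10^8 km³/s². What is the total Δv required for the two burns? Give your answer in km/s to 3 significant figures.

Transfer-ellipse semi-major axis a_t = (r₁ + r₂)/2 = (1.810×10^5 + 1.670×10^6)/2 = 9.255×10^5 km.
Circular speed at r₁: v₁ = √(μ/r₁) = √(1.267×10^8/1.810×10^5) = 26.4575 km/s.
On the transfer ellipse at r₁, v² = μ(2/r − 1/a) gives v_p = √[μ(2/r₁ − 1/a_t)] = 35.5401 km/s.
First burn Δv₁ = |v_p − v₁| = 9.083 km/s.
At r₂, v₂ = √(μ/r₂) = 8.710 km/s.
Transfer-orbit speed at r₂: v_a = √[μ(2/r₂ − 1/a_t)] = 3.852 km/s.
Second burn Δv₂ = |v₂ − v_a| = 4.858 km/s.
Δv = Δv₁ + Δv₂ = 9.083 + 4.858 = 13.94 km/s.

Δv = 13.9 km/s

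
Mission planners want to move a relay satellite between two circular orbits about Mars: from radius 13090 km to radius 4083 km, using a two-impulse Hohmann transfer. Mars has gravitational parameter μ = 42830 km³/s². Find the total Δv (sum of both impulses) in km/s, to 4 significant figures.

Δv = 1.322 km/s

Semi-major axis of the transfer orbit: a_t = (13090 + 4083)/2 = 8586.5 km.
Circular speed at r₁: v₁ = √(μ/r₁) = √(42830/13090) = 1.80886 km/s.
On the transfer ellipse at r₁, v² = μ(2/r − 1/a) gives v_a = √[μ(2/r₁ − 1/a_t)] = 1.24734 km/s.
First burn Δv₁ = |v_a − v₁| = 0.5615 km/s.
At r₂, v₂ = √(μ/r₂) = 3.238802 km/s.
Transfer-orbit speed at r₂: v_p = √[μ(2/r₂ − 1/a_t)] = 3.998951 km/s.
Second burn Δv₂ = |v₂ − v_p| = 0.7601 km/s.
Δv = Δv₁ + Δv₂ = 0.5615 + 0.7601 = 1.322 km/s.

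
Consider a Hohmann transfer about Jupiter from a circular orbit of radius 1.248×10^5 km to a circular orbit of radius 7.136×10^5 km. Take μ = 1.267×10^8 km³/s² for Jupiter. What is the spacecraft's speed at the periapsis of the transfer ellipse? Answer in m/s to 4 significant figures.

Semi-major axis of the transfer orbit: a_t = (1.248×10^5 + 7.136×10^5)/2 = 4.192×10^5 km.
The periapsis of the transfer ellipse is at r = 1.248×10^5 km.
Applying v² = μ(2/r − 1/a_t): v = 41.57 km/s.

v = 41570 m/s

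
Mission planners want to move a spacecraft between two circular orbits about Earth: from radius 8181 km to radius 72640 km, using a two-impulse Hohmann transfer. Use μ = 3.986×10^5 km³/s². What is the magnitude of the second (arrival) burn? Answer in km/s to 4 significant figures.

Δv₂ = 1.289 km/s

Transfer-ellipse semi-major axis a_t = (r₁ + r₂)/2 = (8181 + 72640)/2 = 40410.5 km.
Circular speed at r = 72640 km: v_c = √(μ/r) = 2.343 km/s.
Transfer-orbit speed at the same r (vis-viva, a = a_t): v_t = √[μ(2/r − 1/a_t)] = 1.054 km/s.
Δv₂ = |v_t − v_c| = |1.054 − 2.343| = 1.289 km/s.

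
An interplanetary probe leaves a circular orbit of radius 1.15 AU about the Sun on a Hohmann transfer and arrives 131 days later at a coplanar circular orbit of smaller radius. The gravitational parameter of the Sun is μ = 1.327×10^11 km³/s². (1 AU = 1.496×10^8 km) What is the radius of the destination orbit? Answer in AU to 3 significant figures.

In km: r₁ = 1.15 × 1.496×10^8 = 1.7204×10^8 km.
Transfer time t = 131 days = 1.13184×10^7 s, and t = π√(a_t³/μ).
So a_t = (μ t²/π²)^(1/3) = (1.327×10^11 × (1.13184×10^7)² / π²)^(1/3) = 1.1987×10^8 km.
Since a_t = (r₁ + r₂)/2, r₂ = 2a_t − r₁ = 2×1.1987×10^8 − 1.7204×10^8 = 6.770×10^7 km.
In AU: r₂ = 6.770×10^7 / 1.496×10^8 = 0.453 AU.

r₂ = 0.453 AU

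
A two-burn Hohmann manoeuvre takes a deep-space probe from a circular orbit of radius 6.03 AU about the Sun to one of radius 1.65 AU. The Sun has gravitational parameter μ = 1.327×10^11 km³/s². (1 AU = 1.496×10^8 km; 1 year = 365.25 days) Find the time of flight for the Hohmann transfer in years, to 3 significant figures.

In km: r₁ = 6.03 × 1.496×10^8 = 9.02088×10^8 km; r₂ = 1.65 × 1.496×10^8 = 2.4684×10^8 km.
The Hohmann ellipse has a_t = (r₁ + r₂)/2 = 5.74464×10^8 km.
By Kepler's third law the transfer-orbit period is T = 2π√(a_t³/μ), so t = T/2 = 1.187×10^8 s.
Converting: 1.187×10^8 s ÷ 3.15576×10^7 s/year (365.25 × 86400) = 3.76 years.

t = 3.76 years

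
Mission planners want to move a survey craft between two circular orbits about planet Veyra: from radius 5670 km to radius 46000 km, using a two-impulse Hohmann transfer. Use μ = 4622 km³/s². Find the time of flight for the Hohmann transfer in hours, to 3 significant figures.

t = 53.3 hours

The Hohmann ellipse has a_t = (r₁ + r₂)/2 = 25835 km.
Half the transfer-orbit period gives t = π√(a_t³/μ) = 1.919×10^5 s.
Converting: 1.919×10^5 s ÷ 3600 s/hour = 53.3 hours.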